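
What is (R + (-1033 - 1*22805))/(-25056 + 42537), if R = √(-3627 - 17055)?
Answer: -7946/5827 + I*√2298/5827 ≈ -1.3637 + 0.0082268*I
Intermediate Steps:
R = 3*I*√2298 (R = √(-20682) = 3*I*√2298 ≈ 143.81*I)
(R + (-1033 - 1*22805))/(-25056 + 42537) = (3*I*√2298 + (-1033 - 1*22805))/(-25056 + 42537) = (3*I*√2298 + (-1033 - 22805))/17481 = (3*I*√2298 - 23838)*(1/17481) = (-23838 + 3*I*√2298)*(1/17481) = -7946/5827 + I*√2298/5827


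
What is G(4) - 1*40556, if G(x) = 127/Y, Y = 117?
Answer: -4744925/117 ≈ -40555.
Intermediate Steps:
G(x) = 127/117
G(4) - 1*40556 = 127/117 - 1*40556 = 127/117 - 40556 = -4744925/117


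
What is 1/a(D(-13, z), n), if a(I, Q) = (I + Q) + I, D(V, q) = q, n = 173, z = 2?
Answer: 1/177 ≈ 0.0056497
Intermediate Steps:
a(I, Q) = Q + 2*I
1/a(D(-13, z), n) = 1/(173 + 2*2) = 1/(173 + 4) = 1/177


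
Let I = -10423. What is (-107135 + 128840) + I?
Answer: 11282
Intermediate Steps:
(-107135 + 128840) + I = (-107135 + 128840) - 10423 = 21705 - 10423 = 11282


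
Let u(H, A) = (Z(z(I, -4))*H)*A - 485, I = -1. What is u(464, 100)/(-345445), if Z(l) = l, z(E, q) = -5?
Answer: 46497/69089 ≈ 0.67300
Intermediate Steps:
u(H, A) = -485 - 5*A*H (u(H, A) = (-5*H)*A - 485 = -5*A*H - 485 = -485 - 5*A*H)
u(464, 100)/(-345445) = (-485 - 5*100*464)/(-345445) = (-485 - 232000)*(-1/345445) = -232485*(-1/345445) = 46497/69089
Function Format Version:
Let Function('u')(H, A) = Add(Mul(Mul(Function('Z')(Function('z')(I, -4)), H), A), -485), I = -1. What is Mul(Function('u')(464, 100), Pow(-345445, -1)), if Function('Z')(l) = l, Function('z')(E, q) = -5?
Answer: Rational(46497, 69089) ≈ 0.67300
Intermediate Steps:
Function('u')(H, A) = Add(-485, Mul(-5, A, H)) (Function('u')(H, A) = Add(Mul(Mul(-5, H), A), -485) = Add(Mul(-5, A, H), -485) = Add(-485, Mul(-5, A, H)))
Mul(Function('u')(464, 100), Pow(-345445, -1)) = Mul(Add(-485, Mul(-5, 100, 464)), Pow(-345445, -1)) = Mul(Add(-485, -232000), Rational(-1, 345445)) = Mul(-232485, Rational(-1, 345445)) = Rational(46497, 69089)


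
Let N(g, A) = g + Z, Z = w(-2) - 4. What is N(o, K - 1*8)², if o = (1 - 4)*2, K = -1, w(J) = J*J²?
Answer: 324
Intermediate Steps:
w(J) = J³
Z = -12 (Z = (-2)³ - 4 = -8 - 4 = -12)
o = -6 (o = -3*2 = -6)
N(g, A) = -12 + g (N(g, A) = g - 12 = -12 + g)
N(o, K - 1*8)² = (-12 - 6)² = (-18)² = 324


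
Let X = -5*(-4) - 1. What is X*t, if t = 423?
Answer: 8037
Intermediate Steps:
X = 19 (X = 20 - 1 = 19)
X*t = 19*423 = 8037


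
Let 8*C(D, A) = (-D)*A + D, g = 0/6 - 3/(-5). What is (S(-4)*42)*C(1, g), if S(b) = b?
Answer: -42/5 ≈ -8.4000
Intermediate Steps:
g = ⅗ (g = 0*(⅙) - 3*(-⅕) = 0 + ⅗ = ⅗ ≈ 0.60000)
C(D, A) = D/8 - A*D/8 (C(D, A) = ((-D)*A + D)/8 = (-A*D + D)/8 = (D - A*D)/8 = D/8 - A*D/8)
(S(-4)*42)*C(1, g) = (-4*42)*((⅛)*1*(1 - 1*⅗)) = -21*(1 - ⅗) = -21*2/5 = -168*1/20 = -42/5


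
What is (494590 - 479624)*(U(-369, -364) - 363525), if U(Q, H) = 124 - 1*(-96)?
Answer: -5437222630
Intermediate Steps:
U(Q, H) = 220 (U(Q, H) = 124 + 96 = 220)
(494590 - 479624)*(U(-369, -364) - 363525) = (494590 - 479624)*(220 - 363525) = 14966*(-363305) = -5437222630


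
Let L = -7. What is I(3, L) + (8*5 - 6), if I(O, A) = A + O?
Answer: 30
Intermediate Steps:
I(3, L) + (8*5 - 6) = (-7 + 3) + (8*5 - 6) = -4 + (40 - 6) = -4 + 34 = 30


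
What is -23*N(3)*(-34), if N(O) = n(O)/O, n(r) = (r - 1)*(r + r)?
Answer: 3128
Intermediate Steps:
n(r) = 2*r*(-1 + r) (n(r) = (-1 + r)*(2*r) = 2*r*(-1 + r))
N(O) = -2 + 2*O (N(O) = (2*O*(-1 + O))/O = -2 + 2*O)
-23*N(3)*(-34) = -23*(-2 + 2*3)*(-34) = -23*(-2 + 6)*(-34) = -23*4*(-34) = -92*(-34) = 3128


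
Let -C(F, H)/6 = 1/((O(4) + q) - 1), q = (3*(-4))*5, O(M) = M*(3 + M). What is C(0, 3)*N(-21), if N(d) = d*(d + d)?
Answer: 1764/11 ≈ 160.36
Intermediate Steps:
N(d) = 2*d² (N(d) = d*(2*d) = 2*d²)
q = -60 (q = -12*5 = -60)
C(F, H) = 2/11 (C(F, H) = -6/((4*(3 + 4) - 60) - 1) = -6/((4*7 - 60) - 1) = -6/((28 - 60) - 1) = -6/(-32 - 1) = -6/(-33) = -6*(-1/33) = 2/11)
C(0, 3)*N(-21) = 2*(2*(-21)²)/11 = 2*(2*441)/11 = (2/11)*882 = 1764/11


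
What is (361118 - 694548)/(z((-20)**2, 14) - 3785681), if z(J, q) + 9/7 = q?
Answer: 1167005/13249839 ≈ 0.088077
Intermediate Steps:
z(J, q) = -9/7 + q
(361118 - 694548)/(z((-20)**2, 14) - 3785681) = (361118 - 694548)/((-9/7 + 14) - 3785681) = -333430/(89/7 - 3785681) = -333430/(-26499678/7) = -333430*(-7/26499678) = 1167005/13249839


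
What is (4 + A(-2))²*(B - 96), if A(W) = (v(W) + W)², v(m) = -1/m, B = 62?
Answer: -10625/8 ≈ -1328.1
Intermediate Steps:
A(W) = (W - 1/W)² (A(W) = (-1/W + W)² = (W - 1/W)²)
(4 + A(-2))²*(B - 96) = (4 + (-1 + (-2)²)²/(-2)²)²*(62 - 96) = (4 + (-1 + 4)²/4)²*(-34) = (4 + (¼)*3²)²*(-34) = (4 + (¼)*9)²*(-34) = (4 + 9/4)²*(-34) = (25/4)²*(-34) = (625/16)*(-34) = -10625/8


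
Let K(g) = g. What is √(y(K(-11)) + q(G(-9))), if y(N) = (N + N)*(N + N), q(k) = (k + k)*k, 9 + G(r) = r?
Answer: 2*√283 ≈ 33.645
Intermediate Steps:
G(r) = -9 + r
q(k) = 2*k² (q(k) = (2*k)*k = 2*k²)
y(N) = 4*N² (y(N) = (2*N)*(2*N) = 4*N²)
√(y(K(-11)) + q(G(-9))) = √(4*(-11)² + 2*(-9 - 9)²) = √(4*121 + 2*(-18)²) = √(484 + 2*324) = √(484 + 648) = √1132 = 2*√283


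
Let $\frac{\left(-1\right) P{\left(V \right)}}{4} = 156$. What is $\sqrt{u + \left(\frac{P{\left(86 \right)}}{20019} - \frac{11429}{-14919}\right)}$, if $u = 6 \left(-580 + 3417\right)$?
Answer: $\frac{\sqrt{168713957762190381873}}{99554487} \approx 130.47$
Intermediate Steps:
$P{\left(V \right)} = -624$ ($P{\left(V \right)} = \left(-4\right) 156 = -624$)
$u = 17022$ ($u = 6 \cdot 2837 = 17022$)
$\sqrt{u + \left(\frac{P{\left(86 \right)}}{20019} - \frac{11429}{-14919}\right)} = \sqrt{17022 - \left(- \frac{11429}{14919} + \frac{208}{6673}\right)} = \sqrt{17022 - - \frac{73162565}{99554487}} = \sqrt{17022 + \left(- \frac{208}{6673} + \frac{11429}{14919}\right)} = \sqrt{17022 + \frac{73162565}{99554487}} = \sqrt{\frac{1694689640279}{99554487}} = \frac{\sqrt{168713957762190381873}}{99554487}$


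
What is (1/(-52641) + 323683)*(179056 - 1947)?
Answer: 3017759684605418/52641 ≈ 5.7327e+10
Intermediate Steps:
(1/(-52641) + 323683)*(179056 - 1947) = (-1/52641 + 323683)*177109 = (17038996802/52641)*177109 = 3017759684605418/52641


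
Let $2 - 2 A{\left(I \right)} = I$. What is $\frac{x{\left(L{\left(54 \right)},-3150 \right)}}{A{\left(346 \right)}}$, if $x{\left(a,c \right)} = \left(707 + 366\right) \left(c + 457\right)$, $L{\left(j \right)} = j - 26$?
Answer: $\frac{2889589}{172} \approx 16800.0$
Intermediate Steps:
$L{\left(j \right)} = -26 + j$
$x{\left(a,c \right)} = 490361 + 1073 c$ ($x{\left(a,c \right)} = 1073 \left(457 + c\right) = 490361 + 1073 c$)
$A{\left(I \right)} = 1 - \frac{I}{2}$
$\frac{x{\left(L{\left(54 \right)},-3150 \right)}}{A{\left(346 \right)}} = \frac{490361 + 1073 \left(-3150\right)}{1 - 173} = \frac{490361 - 3379950}{1 - 173} = - \frac{2889589}{-172} = \left(-2889589\right) \left(- \frac{1}{172}\right) = \frac{2889589}{172}$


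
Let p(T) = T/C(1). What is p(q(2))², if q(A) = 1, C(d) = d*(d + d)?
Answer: ¼ ≈ 0.25000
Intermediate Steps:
C(d) = 2*d² (C(d) = d*(2*d) = 2*d²)
p(T) = T/2 (p(T) = T/((2*1²)) = T/((2*1)) = T/2)
p(q(2))² = ((½)*1)² = (½)² = ¼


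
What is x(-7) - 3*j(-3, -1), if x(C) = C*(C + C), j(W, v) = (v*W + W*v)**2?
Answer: -10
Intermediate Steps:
j(W, v) = 4*W**2*v**2 (j(W, v) = (W*v + W*v)**2 = (2*W*v)**2 = 4*W**2*v**2)
x(C) = 2*C**2 (x(C) = C*(2*C) = 2*C**2)
x(-7) - 3*j(-3, -1) = 2*(-7)**2 - 12*(-3)**2*(-1)**2 = 2*49 - 12*9 = 98 - 3*36 = 98 - 108 = -10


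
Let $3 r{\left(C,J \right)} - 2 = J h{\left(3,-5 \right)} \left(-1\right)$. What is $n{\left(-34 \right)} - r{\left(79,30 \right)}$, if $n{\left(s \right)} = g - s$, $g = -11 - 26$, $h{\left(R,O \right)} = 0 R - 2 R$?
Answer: $- \frac{191}{3} \approx -63.667$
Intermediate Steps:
$h{\left(R,O \right)} = - 2 R$ ($h{\left(R,O \right)} = 0 - 2 R = - 2 R$)
$g = -37$
$n{\left(s \right)} = -37 - s$
$r{\left(C,J \right)} = \frac{2}{3} + 2 J$ ($r{\left(C,J \right)} = \frac{2}{3} + \frac{J \left(\left(-2\right) 3\right) \left(-1\right)}{3} = \frac{2}{3} + \frac{J \left(-6\right) \left(-1\right)}{3} = \frac{2}{3} + \frac{- 6 J \left(-1\right)}{3} = \frac{2}{3} + \frac{6 J}{3} = \frac{2}{3} + 2 J$)
$n{\left(-34 \right)} - r{\left(79,30 \right)} = \left(-37 - -34\right) - \left(\frac{2}{3} + 2 \cdot 30\right) = \left(-37 + 34\right) - \left(\frac{2}{3} + 60\right) = -3 - \frac{182}{3} = - \frac{191}{3}$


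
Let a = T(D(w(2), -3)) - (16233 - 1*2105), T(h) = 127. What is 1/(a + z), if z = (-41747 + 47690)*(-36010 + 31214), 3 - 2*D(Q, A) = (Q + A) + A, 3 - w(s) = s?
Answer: -1/28516629 ≈ -3.5067e-8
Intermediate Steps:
w(s) = 3 - s
D(Q, A) = 3/2 - A - Q/2 (D(Q, A) = 3/2 - ((Q + A) + A)/2 = 3/2 - ((A + Q) + A)/2 = 3/2 - (Q + 2*A)/2 = 3/2 + (-A - Q/2) = 3/2 - A - Q/2)
z = -28502628 (z = 5943*(-4796) = -28502628)
a = -14001 (a = 127 - (16233 - 1*2105) = 127 - (16233 - 2105) = 127 - 1*14128 = 127 - 14128 = -14001)
1/(a + z) = 1/(-14001 - 28502628) = 1/(-28516629) = -1/28516629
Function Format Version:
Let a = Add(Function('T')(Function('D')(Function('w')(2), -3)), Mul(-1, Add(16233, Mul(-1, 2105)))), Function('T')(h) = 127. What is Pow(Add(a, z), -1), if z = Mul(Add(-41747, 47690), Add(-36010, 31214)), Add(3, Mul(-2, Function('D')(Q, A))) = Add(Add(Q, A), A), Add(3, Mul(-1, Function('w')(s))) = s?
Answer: Rational(-1, 28516629) ≈ -3.5067e-8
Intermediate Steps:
Function('w')(s) = Add(3, Mul(-1, s))
Function('D')(Q, A) = Add(Rational(3, 2), Mul(-1, A), Mul(Rational(-1, 2), Q)) (Function('D')(Q, A) = Add(Rational(3, 2), Mul(Rational(-1, 2), Add(Add(Q, A), A))) = Add(Rational(3, 2), Mul(Rational(-1, 2), Add(Add(A, Q), A))) = Add(Rational(3, 2), Mul(Rational(-1, 2), Add(Q, Mul(2, A)))) = Add(Rational(3, 2), Add(Mul(-1, A), Mul(Rational(-1, 2), Q))) = Add(Rational(3, 2), Mul(-1, A), Mul(Rational(-1, 2), Q)))
z = -28502628 (z = Mul(5943, -4796) = -28502628)
a = -14001 (a = Add(127, Mul(-1, Add(16233, Mul(-1, 2105)))) = Add(127, Mul(-1, Add(16233, -2105))) = Add(127, Mul(-1, 14128)) = Add(127, -14128) = -14001)
Pow(Add(a, z), -1) = Pow(Add(-14001, -28502628), -1) = Pow(-28516629, -1) = Rational(-1, 28516629)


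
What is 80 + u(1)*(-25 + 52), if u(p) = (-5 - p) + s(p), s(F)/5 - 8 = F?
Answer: 1133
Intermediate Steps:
s(F) = 40 + 5*F
u(p) = 35 + 4*p (u(p) = (-5 - p) + (40 + 5*p) = 35 + 4*p)
80 + u(1)*(-25 + 52) = 80 + (35 + 4*1)*(-25 + 52) = 80 + (35 + 4)*27 = 80 + 39*27 = 80 + 1053 = 1133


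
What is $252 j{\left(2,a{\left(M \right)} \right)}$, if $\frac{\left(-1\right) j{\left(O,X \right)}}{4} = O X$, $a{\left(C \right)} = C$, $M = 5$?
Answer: $-10080$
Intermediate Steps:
$j{\left(O,X \right)} = - 4 O X$
$252 j{\left(2,a{\left(M \right)} \right)} = 252 \left(\left(-4\right) 2 \cdot 5\right) = 252 \left(-40\right) = -10080$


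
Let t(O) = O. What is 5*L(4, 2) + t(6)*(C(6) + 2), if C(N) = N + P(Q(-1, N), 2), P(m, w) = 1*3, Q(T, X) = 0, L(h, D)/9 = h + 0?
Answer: 246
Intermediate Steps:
L(h, D) = 9*h (L(h, D) = 9*(h + 0) = 9*h)
P(m, w) = 3
C(N) = 3 + N (C(N) = N + 3 = 3 + N)
5*L(4, 2) + t(6)*(C(6) + 2) = 5*(9*4) + 6*((3 + 6) + 2) = 5*36 + 6*(9 + 2) = 180 + 6*11 = 180 + 66 = 246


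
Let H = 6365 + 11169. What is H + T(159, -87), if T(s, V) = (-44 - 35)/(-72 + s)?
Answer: 1525379/87 ≈ 17533.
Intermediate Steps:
H = 17534
T(s, V) = -79/(-72 + s)
H + T(159, -87) = 17534 - 79/(-72 + 159) = 17534 - 79/87 = 1525379/87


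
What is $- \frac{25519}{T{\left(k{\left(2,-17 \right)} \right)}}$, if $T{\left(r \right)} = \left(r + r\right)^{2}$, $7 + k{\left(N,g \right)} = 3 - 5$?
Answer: $- \frac{25519}{324} \approx -78.762$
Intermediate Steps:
$k{\left(N,g \right)} = -9$ ($k{\left(N,g \right)} = -7 + \left(3 - 5\right) = -7 - 2 = -9$)
$T{\left(r \right)} = 4 r^{2}$ ($T{\left(r \right)} = \left(2 r\right)^{2} = 4 r^{2}$)
$- \frac{25519}{T{\left(k{\left(2,-17 \right)} \right)}} = - \frac{25519}{4 \left(-9\right)^{2}} = - \frac{25519}{4 \cdot 81} = - \frac{25519}{324}$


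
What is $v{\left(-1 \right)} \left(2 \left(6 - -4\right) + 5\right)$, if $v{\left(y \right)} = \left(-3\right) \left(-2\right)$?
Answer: $150$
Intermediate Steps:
$v{\left(y \right)} = 6$
$v{\left(-1 \right)} \left(2 \left(6 - -4\right) + 5\right) = 6 \left(2 \left(6 - -4\right) + 5\right) = 6 \left(2 \left(6 + 4\right) + 5\right) = 6 \left(2 \cdot 10 + 5\right) = 6 \left(20 + 5\right) = 6 \cdot 25 = 150$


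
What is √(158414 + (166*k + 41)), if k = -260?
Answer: √115295 ≈ 339.55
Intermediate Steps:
√(158414 + (166*k + 41)) = √(158414 + (166*(-260) + 41)) = √(158414 + (-43160 + 41)) = √(158414 - 43119) = √115295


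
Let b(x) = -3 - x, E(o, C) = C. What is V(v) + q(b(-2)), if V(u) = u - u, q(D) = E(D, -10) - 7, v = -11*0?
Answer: -17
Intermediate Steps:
v = 0
q(D) = -17 (q(D) = -10 - 7 = -17)
V(u) = 0
V(v) + q(b(-2)) = 0 - 17 = -17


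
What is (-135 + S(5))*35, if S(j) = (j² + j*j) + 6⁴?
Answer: 42385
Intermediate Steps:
S(j) = 1296 + 2*j² (S(j) = (j² + j²) + 1296 = 2*j² + 1296 = 1296 + 2*j²)
(-135 + S(5))*35 = (-135 + (1296 + 2*5²))*35 = (-135 + (1296 + 2*25))*35 = (-135 + (1296 + 50))*35 = (-135 + 1346)*35 = 1211*35 = 42385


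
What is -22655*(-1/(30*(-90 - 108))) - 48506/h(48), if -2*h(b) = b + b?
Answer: 2391985/2376 ≈ 1006.7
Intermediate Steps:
h(b) = -b (h(b) = -(b + b)/2 = -b)
-22655*(-1/(30*(-90 - 108))) - 48506/h(48) = -22655*(-1/(30*(-90 - 108))) - 48506/((-1*48)) = -22655/((-30*(-198))) - 48506/(-48) = -22655/5940 - 48506*(-1/48) = -22655*1/5940 + 24253/24 = -4531/1188 + 24253/24 = 2391985/2376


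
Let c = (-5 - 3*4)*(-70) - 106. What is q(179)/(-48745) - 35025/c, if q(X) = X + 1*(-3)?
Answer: -1707484409/52839580 ≈ -32.315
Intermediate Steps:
q(X) = -3 + X (q(X) = X - 3 = -3 + X)
c = 1084 (c = (-5 - 12)*(-70) - 106 = -17*(-70) - 106 = 1190 - 106 = 1084)
q(179)/(-48745) - 35025/c = (-3 + 179)/(-48745) - 35025/1084 = 176*(-1/48745) - 35025*1/1084 = -176/48745 - 35025/1084 = -1707484409/52839580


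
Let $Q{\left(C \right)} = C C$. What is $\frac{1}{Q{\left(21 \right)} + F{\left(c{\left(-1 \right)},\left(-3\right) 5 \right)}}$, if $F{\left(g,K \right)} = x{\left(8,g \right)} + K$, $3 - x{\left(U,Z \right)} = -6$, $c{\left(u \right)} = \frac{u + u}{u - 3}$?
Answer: $\frac{1}{435} \approx 0.0022989$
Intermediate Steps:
$c{\left(u \right)} = \frac{2 u}{-3 + u}$
$x{\left(U,Z \right)} = 9$ ($x{\left(U,Z \right)} = 3 - -6 = 3 + 6 = 9$)
$F{\left(g,K \right)} = 9 + K$
$Q{\left(C \right)} = C^{2}$
$\frac{1}{Q{\left(21 \right)} + F{\left(c{\left(-1 \right)},\left(-3\right) 5 \right)}} = \frac{1}{21^{2} + \left(9 - 15\right)} = \frac{1}{441 + \left(9 - 15\right)} = \frac{1}{441 - 6} = \frac{1}{435}$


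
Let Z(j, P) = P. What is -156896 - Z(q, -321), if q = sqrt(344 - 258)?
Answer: -156575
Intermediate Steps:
q = sqrt(86) ≈ 9.2736
-156896 - Z(q, -321) = -156896 - 1*(-321) = -156896 + 321 = -156575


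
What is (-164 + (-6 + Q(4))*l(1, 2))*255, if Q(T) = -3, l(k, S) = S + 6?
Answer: -60180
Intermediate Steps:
l(k, S) = 6 + S
(-164 + (-6 + Q(4))*l(1, 2))*255 = (-164 + (-6 - 3)*(6 + 2))*255 = (-164 - 9*8)*255 = (-164 - 72)*255 = -236*255 = -60180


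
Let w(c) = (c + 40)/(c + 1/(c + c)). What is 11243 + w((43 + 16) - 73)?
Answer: 4417771/393 ≈ 11241.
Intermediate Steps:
w(c) = (40 + c)/(c + 1/(2*c))
11243 + w((43 + 16) - 73) = 11243 + 2*((43 + 16) - 73)*(40 + ((43 + 16) - 73))/(1 + 2*((43 + 16) - 73)²) = 11243 + 2*(59 - 73)*(40 + (59 - 73))/(1 + 2*(59 - 73)²) = 11243 + 2*(-14)*(40 - 14)/(1 + 2*(-14)²) = 11243 + 2*(-14)*26/(1 + 2*196) = 11243 + 2*(-14)*26/(1 + 392) = 11243 + 2*(-14)*26/393 = 11243 + 2*(-14)*(1/393)*26 = 11243 - 728/393 = 4417771/393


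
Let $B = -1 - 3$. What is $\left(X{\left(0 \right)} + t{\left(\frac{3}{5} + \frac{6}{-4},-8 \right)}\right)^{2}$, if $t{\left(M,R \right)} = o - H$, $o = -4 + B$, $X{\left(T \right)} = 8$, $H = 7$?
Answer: $49$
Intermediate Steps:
$B = -4$ ($B = -1 - 3 = -4$)
$o = -8$ ($o = -4 - 4 = -8$)
$t{\left(M,R \right)} = -15$ ($t{\left(M,R \right)} = -8 - 7 = -15$)
$\left(X{\left(0 \right)} + t{\left(\frac{3}{5} + \frac{6}{-4},-8 \right)}\right)^{2} = \left(8 - 15\right)^{2} = \left(-7\right)^{2} = 49$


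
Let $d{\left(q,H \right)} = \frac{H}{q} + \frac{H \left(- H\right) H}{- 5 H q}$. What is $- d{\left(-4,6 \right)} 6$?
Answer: $\frac{99}{5} \approx 19.8$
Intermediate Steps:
$d{\left(q,H \right)} = \frac{H}{q} + \frac{H^{2}}{5 q}$ ($d{\left(q,H \right)} = \frac{H}{q} + \frac{- H^{2} H}{\left(-5\right) H q} = \frac{H}{q} + - H^{3} \left(- \frac{1}{5 H q}\right) = \frac{H}{q} + \frac{H^{2}}{5 q}$)
$- d{\left(-4,6 \right)} 6 = - \frac{6 \left(5 + 6\right)}{5 \left(-4\right)} 6 = - \frac{6 \left(-1\right) 11}{5 \cdot 4} \cdot 6 = \left(-1\right) \left(- \frac{33}{10}\right) 6 = \frac{33}{10} \cdot 6 = \frac{99}{5}$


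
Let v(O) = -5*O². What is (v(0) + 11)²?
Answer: 121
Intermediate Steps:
(v(0) + 11)² = (-5*0² + 11)² = (-5*0 + 11)² = (0 + 11)² = 11² = 121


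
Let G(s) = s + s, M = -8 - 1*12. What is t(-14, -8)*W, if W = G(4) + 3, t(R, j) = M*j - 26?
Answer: 1474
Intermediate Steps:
M = -20 (M = -8 - 12 = -20)
G(s) = 2*s
t(R, j) = -26 - 20*j (t(R, j) = -20*j - 26 = -26 - 20*j)
W = 11 (W = 2*4 + 3 = 8 + 3 = 11)
t(-14, -8)*W = (-26 - 20*(-8))*11 = (-26 + 160)*11 = 134*11 = 1474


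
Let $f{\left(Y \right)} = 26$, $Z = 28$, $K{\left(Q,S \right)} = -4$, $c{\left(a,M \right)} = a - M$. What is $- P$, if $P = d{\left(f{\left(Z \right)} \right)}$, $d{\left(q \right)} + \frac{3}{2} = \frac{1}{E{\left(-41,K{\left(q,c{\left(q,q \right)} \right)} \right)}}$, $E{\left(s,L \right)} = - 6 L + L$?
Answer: $\frac{29}{20} \approx 1.45$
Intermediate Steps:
$E{\left(s,L \right)} = - 5 L$
$d{\left(q \right)} = - \frac{29}{20}$ ($d{\left(q \right)} = - \frac{3}{2} + \frac{1}{\left(-5\right) \left(-4\right)} = - \frac{3}{2} + \frac{1}{20} = - \frac{29}{20}$)
$P = - \frac{29}{20} \approx -1.45$
$- P = \left(-1\right) \left(- \frac{29}{20}\right) = \frac{29}{20}$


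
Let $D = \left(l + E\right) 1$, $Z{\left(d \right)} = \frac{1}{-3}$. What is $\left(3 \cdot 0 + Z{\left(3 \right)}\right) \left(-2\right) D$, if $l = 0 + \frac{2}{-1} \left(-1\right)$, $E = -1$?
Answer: $\frac{2}{3} \approx 0.66667$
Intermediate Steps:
$Z{\left(d \right)} = - \frac{1}{3}$
$l = 2$ ($l = 0 + 2 \left(-1\right) \left(-1\right) = 0 - -2 = 0 + 2 = 2$)
$D = 1$ ($D = \left(2 - 1\right) 1 = 1 \cdot 1 = 1$)
$\left(3 \cdot 0 + Z{\left(3 \right)}\right) \left(-2\right) D = \left(3 \cdot 0 - \frac{1}{3}\right) \left(-2\right) 1 = \left(0 - \frac{1}{3}\right) \left(-2\right) 1 = \left(- \frac{1}{3}\right) \left(-2\right) 1 = \frac{2}{3} \cdot 1 = \frac{2}{3}$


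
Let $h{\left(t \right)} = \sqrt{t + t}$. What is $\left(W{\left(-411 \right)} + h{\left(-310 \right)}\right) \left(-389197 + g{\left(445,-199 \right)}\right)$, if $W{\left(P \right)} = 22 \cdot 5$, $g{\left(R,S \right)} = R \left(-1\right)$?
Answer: $-42860620 - 779284 i \sqrt{155} \approx -4.2861 \cdot 10^{7} - 9.702 \cdot 10^{6} i$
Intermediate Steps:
$h{\left(t \right)} = \sqrt{2} \sqrt{t}$ ($h{\left(t \right)} = \sqrt{2 t} = \sqrt{2} \sqrt{t}$)
$g{\left(R,S \right)} = - R$
$W{\left(P \right)} = 110$
$\left(W{\left(-411 \right)} + h{\left(-310 \right)}\right) \left(-389197 + g{\left(445,-199 \right)}\right) = \left(110 + \sqrt{2} \sqrt{-310}\right) \left(-389197 - 445\right) = \left(110 + \sqrt{2} i \sqrt{310}\right) \left(-389197 - 445\right) = \left(110 + 2 i \sqrt{155}\right) \left(-389642\right) = -42860620 - 779284 i \sqrt{155}$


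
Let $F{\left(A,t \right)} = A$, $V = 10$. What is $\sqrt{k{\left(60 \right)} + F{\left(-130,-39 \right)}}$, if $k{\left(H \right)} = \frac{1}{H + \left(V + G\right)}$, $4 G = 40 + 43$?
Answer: $\frac{i \sqrt{141558}}{33} \approx 11.401 i$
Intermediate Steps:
$G = \frac{83}{4}$ ($G = \frac{40 + 43}{4} = \frac{1}{4} \cdot 83 = \frac{83}{4} \approx 20.75$)
$k{\left(H \right)} = \frac{1}{\frac{123}{4} + H}$ ($k{\left(H \right)} = \frac{1}{H + \left(10 + \frac{83}{4}\right)} = \frac{1}{H + \frac{123}{4}} = \frac{1}{\frac{123}{4} + H}$)
$\sqrt{k{\left(60 \right)} + F{\left(-130,-39 \right)}} = \sqrt{\frac{4}{123 + 4 \cdot 60} - 130} = \sqrt{\frac{4}{123 + 240} - 130} = \sqrt{\frac{4}{363} - 130} = \sqrt{- \frac{47186}{363}} = \frac{i \sqrt{141558}}{33}$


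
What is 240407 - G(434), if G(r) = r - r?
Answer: 240407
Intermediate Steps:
G(r) = 0
240407 - G(434) = 240407 - 1*0 = 240407 + 0 = 240407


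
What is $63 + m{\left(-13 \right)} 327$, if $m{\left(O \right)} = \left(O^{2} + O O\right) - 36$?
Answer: $98817$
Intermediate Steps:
$m{\left(O \right)} = -36 + 2 O^{2}$ ($m{\left(O \right)} = \left(O^{2} + O^{2}\right) - 36 = 2 O^{2} - 36 = -36 + 2 O^{2}$)
$63 + m{\left(-13 \right)} 327 = 63 + \left(-36 + 2 \left(-13\right)^{2}\right) 327 = 63 + \left(-36 + 2 \cdot 169\right) 327 = 63 + \left(-36 + 338\right) 327 = 63 + 302 \cdot 327 = 63 + 98754 = 98817$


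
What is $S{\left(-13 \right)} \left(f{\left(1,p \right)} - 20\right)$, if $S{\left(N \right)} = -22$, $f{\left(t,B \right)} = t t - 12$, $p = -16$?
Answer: $682$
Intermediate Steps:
$f{\left(t,B \right)} = -12 + t^{2}$ ($f{\left(t,B \right)} = t^{2} - 12 = -12 + t^{2}$)
$S{\left(-13 \right)} \left(f{\left(1,p \right)} - 20\right) = - 22 \left(\left(-12 + 1^{2}\right) - 20\right) = - 22 \left(\left(-12 + 1\right) - 20\right) = - 22 \left(-11 - 20\right) = \left(-22\right) \left(-31\right) = 682$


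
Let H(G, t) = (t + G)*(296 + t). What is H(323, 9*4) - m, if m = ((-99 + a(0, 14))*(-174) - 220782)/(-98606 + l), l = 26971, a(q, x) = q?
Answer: 8537828824/71635 ≈ 1.1919e+5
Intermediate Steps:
H(G, t) = (296 + t)*(G + t) (H(G, t) = (G + t)*(296 + t) = (296 + t)*(G + t))
m = 203556/71635 (m = ((-99 + 0)*(-174) - 220782)/(-98606 + 26971) = (-99*(-174) - 220782)/(-71635) = (17226 - 220782)*(-1/71635) = -203556*(-1/71635) = 203556/71635 ≈ 2.8416)
H(323, 9*4) - m = ((9*4)**2 + 296*323 + 296*(9*4) + 323*(9*4)) - 1*203556/71635 = (36**2 + 95608 + 296*36 + 323*36) - 203556/71635 = (1296 + 95608 + 10656 + 11628) - 203556/71635 = 119188 - 203556/71635 = 8537828824/71635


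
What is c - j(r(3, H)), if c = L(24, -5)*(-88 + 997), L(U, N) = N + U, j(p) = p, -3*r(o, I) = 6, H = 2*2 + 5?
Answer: 17273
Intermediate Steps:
H = 9 (H = 4 + 5 = 9)
r(o, I) = -2 (r(o, I) = -1/3*6 = -2)
c = 17271 (c = (-5 + 24)*(-88 + 997) = 19*909 = 17271)
c - j(r(3, H)) = 17271 - 1*(-2) = 17271 + 2 = 17273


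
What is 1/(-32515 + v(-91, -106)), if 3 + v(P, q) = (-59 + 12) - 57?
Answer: -1/32622 ≈ -3.0654e-5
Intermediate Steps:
v(P, q) = -107 (v(P, q) = -3 + ((-59 + 12) - 57) = -3 + (-47 - 57) = -3 - 104 = -107)
1/(-32515 + v(-91, -106)) = 1/(-32515 - 107) = 1/(-32622) = -1/32622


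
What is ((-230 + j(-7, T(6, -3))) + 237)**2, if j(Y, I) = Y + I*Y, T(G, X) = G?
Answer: 1764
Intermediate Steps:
((-230 + j(-7, T(6, -3))) + 237)**2 = ((-230 - 7*(1 + 6)) + 237)**2 = ((-230 - 7*7) + 237)**2 = ((-230 - 49) + 237)**2 = (-279 + 237)**2 = (-42)**2 = 1764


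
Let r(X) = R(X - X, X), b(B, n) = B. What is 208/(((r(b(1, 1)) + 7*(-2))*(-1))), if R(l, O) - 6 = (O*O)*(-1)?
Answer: 208/9 ≈ 23.111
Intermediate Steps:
R(l, O) = 6 - O² (R(l, O) = 6 + (O*O)*(-1) = 6 + O²*(-1) = 6 - O²)
r(X) = 6 - X²
208/(((r(b(1, 1)) + 7*(-2))*(-1))) = 208/((((6 - 1*1²) + 7*(-2))*(-1))) = 208/((((6 - 1*1) - 14)*(-1))) = 208/((((6 - 1) - 14)*(-1))) = 208/(((5 - 14)*(-1))) = 208/((-9*(-1))) = 208/9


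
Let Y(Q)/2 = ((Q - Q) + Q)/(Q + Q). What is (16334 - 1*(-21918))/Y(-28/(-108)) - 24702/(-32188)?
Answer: 615640039/16094 ≈ 38253.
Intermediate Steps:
Y(Q) = 1 (Y(Q) = 2*(((Q - Q) + Q)/(Q + Q)) = 2*((0 + Q)/((2*Q))) = 2*(Q*(1/(2*Q))) = 2*(½) = 1)
(16334 - 1*(-21918))/Y(-28/(-108)) - 24702/(-32188) = (16334 - 1*(-21918))/1 - 24702/(-32188) = (16334 + 21918)*1 - 24702*(-1/32188) = 38252*1 + 12351/16094 = 38252 + 12351/16094 = 615640039/16094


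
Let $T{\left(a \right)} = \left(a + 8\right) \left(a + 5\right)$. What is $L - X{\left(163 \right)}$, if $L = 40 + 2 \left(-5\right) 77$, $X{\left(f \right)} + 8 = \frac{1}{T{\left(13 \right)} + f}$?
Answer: $- \frac{390603}{541} \approx -722.0$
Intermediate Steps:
$T{\left(a \right)} = \left(5 + a\right) \left(8 + a\right)$ ($T{\left(a \right)} = \left(8 + a\right) \left(5 + a\right) = \left(5 + a\right) \left(8 + a\right)$)
$X{\left(f \right)} = -8 + \frac{1}{378 + f}$ ($X{\left(f \right)} = -8 + \frac{1}{\left(40 + 13^{2} + 13 \cdot 13\right) + f} = -8 + \frac{1}{\left(40 + 169 + 169\right) + f} = -8 + \frac{1}{378 + f}$)
$L = -730$ ($L = 40 - 770 = -730$)
$L - X{\left(163 \right)} = -730 - \frac{-3023 - 1304}{378 + 163} = -730 - \frac{-3023 - 1304}{541} = -730 - \frac{1}{541} \left(-4327\right) = -730 - - \frac{4327}{541} = -730 + \frac{4327}{541} = - \frac{390603}{541}$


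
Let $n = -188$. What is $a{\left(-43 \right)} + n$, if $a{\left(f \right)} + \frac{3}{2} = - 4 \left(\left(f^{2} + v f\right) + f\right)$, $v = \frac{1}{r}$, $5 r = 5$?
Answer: $- \frac{14483}{2} \approx -7241.5$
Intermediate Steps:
$r = 1$ ($r = \frac{1}{5} \cdot 5 = 1$)
$v = 1$ ($v = 1^{-1} = 1$)
$a{\left(f \right)} = - \frac{3}{2} - 8 f - 4 f^{2}$ ($a{\left(f \right)} = - \frac{3}{2} - 4 \left(\left(f^{2} + 1 f\right) + f\right) = - \frac{3}{2} - 4 \left(\left(f^{2} + f\right) + f\right) = - \frac{3}{2} - 4 \left(\left(f + f^{2}\right) + f\right) = - \frac{3}{2} - 4 \left(f^{2} + 2 f\right) = - \frac{3}{2} - \left(4 f^{2} + 8 f\right) = - \frac{3}{2} - 8 f - 4 f^{2}$)
$a{\left(-43 \right)} + n = \left(- \frac{3}{2} - -344 - 4 \left(-43\right)^{2}\right) - 188 = \left(- \frac{3}{2} + 344 - 7396\right) - 188 = - \frac{14107}{2} - 188 = - \frac{14483}{2}$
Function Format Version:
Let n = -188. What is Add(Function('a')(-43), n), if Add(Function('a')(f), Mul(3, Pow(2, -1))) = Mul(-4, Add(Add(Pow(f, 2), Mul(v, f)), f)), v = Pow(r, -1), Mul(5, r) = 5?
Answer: Rational(-14483, 2) ≈ -7241.5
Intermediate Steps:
r = 1 (r = Mul(Rational(1, 5), 5) = 1)
v = 1 (v = Pow(1, -1) = 1)
Function('a')(f) = Add(Rational(-3, 2), Mul(-8, f), Mul(-4, Pow(f, 2))) (Function('a')(f) = Add(Rational(-3, 2), Mul(-4, Add(Add(Pow(f, 2), Mul(1, f)), f))) = Add(Rational(-3, 2), Mul(-4, Add(Add(Pow(f, 2), f), f))) = Add(Rational(-3, 2), Mul(-4, Add(Add(f, Pow(f, 2)), f))) = Add(Rational(-3, 2), Mul(-4, Add(Pow(f, 2), Mul(2, f)))) = Add(Rational(-3, 2), Add(Mul(-8, f), Mul(-4, Pow(f, 2)))) = Add(Rational(-3, 2), Mul(-8, f), Mul(-4, Pow(f, 2))))
Add(Function('a')(-43), n) = Add(Add(Rational(-3, 2), Mul(-8, -43), Mul(-4, Pow(-43, 2))), -188) = Add(Add(Rational(-3, 2), 344, Mul(-4, 1849)), -188) = Add(Add(Rational(-3, 2), 344, -7396), -188) = Add(Rational(-14107, 2), -188) = Rational(-14483, 2)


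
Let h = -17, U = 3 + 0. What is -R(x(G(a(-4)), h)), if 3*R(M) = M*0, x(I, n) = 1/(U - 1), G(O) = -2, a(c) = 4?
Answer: 0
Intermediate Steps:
U = 3
x(I, n) = ½ (x(I, n) = 1/(3 - 1) = 1/2 = ½)
R(M) = 0 (R(M) = (M*0)/3 = (⅓)*0 = 0)
-R(x(G(a(-4)), h)) = -1*0 = 0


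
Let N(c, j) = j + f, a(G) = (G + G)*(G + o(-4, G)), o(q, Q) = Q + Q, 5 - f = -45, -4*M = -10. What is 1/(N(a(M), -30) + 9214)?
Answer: 1/9234 ≈ 0.00010830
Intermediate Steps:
M = 5/2 (M = -¼*(-10) = 5/2 ≈ 2.5000)
f = 50 (f = 5 - 1*(-45) = 5 + 45 = 50)
o(q, Q) = 2*Q
a(G) = 6*G² (a(G) = (G + G)*(G + 2*G) = (2*G)*(3*G) = 6*G²)
N(c, j) = 50 + j (N(c, j) = j + 50 = 50 + j)
1/(N(a(M), -30) + 9214) = 1/((50 - 30) + 9214) = 1/(20 + 9214) = 1/9234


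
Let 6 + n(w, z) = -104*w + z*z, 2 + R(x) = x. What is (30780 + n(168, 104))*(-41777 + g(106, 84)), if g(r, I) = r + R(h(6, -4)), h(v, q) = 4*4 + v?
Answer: -1004538818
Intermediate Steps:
h(v, q) = 16 + v
R(x) = -2 + x
g(r, I) = 20 + r (g(r, I) = r + (-2 + (16 + 6)) = r + (-2 + 22) = r + 20 = 20 + r)
n(w, z) = -6 + z**2 - 104*w (n(w, z) = -6 + (-104*w + z*z) = -6 + (-104*w + z**2) = -6 + (z**2 - 104*w) = -6 + z**2 - 104*w)
(30780 + n(168, 104))*(-41777 + g(106, 84)) = (30780 + (-6 + 104**2 - 104*168))*(-41777 + (20 + 106)) = (30780 + (-6 + 10816 - 17472))*(-41777 + 126) = (30780 - 6662)*(-41651) = 24118*(-41651) = -1004538818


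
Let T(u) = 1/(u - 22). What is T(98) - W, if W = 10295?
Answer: -782419/76 ≈ -10295.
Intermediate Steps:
T(u) = 1/(-22 + u)
T(98) - W = 1/(-22 + 98) - 1*10295 = 1/76 - 10295 = -782419/76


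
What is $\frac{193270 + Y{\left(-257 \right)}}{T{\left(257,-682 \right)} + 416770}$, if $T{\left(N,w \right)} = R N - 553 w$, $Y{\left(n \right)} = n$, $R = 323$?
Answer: $\frac{193013}{876927} \approx 0.2201$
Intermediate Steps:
$T{\left(N,w \right)} = - 553 w + 323 N$ ($T{\left(N,w \right)} = 323 N - 553 w = - 553 w + 323 N$)
$\frac{193270 + Y{\left(-257 \right)}}{T{\left(257,-682 \right)} + 416770} = \frac{193270 - 257}{\left(\left(-553\right) \left(-682\right) + 323 \cdot 257\right) + 416770} = \frac{193013}{\left(377146 + 83011\right) + 416770} = \frac{193013}{460157 + 416770} = \frac{193013}{876927}$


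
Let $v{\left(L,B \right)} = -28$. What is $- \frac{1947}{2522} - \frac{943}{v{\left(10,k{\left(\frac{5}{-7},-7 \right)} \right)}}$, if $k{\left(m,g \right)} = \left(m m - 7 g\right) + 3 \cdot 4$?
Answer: $\frac{1161865}{35308} \approx 32.907$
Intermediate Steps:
$k{\left(m,g \right)} = 12 + m^{2} - 7 g$ ($k{\left(m,g \right)} = \left(m^{2} - 7 g\right) + 12 = 12 + m^{2} - 7 g$)
$- \frac{1947}{2522} - \frac{943}{v{\left(10,k{\left(\frac{5}{-7},-7 \right)} \right)}} = - \frac{1947}{2522} - \frac{943}{-28} = \left(-1947\right) \frac{1}{2522} - - \frac{943}{28} = - \frac{1947}{2522} + \frac{943}{28} = \frac{1161865}{35308}$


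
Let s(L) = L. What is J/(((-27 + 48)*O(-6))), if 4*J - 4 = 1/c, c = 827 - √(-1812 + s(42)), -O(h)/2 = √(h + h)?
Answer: (-1103*√3 + 4*I*√590)/(336*(√1770 + 827*I)) ≈ -1.0543e-7 + 0.0068753*I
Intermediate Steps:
O(h) = -2*√2*√h (O(h) = -2*√(h + h) = -2*√2*√h)
c = 827 - I*√1770 (c = 827 - √(-1812 + 42) = 827 - √(-1770) = 827 - I*√1770 ≈ 827.0 - 42.071*I)
J = 1 + 1/(4*(827 - I*√1770)) ≈ 1.0003 + 1.5339e-5*I
J/(((-27 + 48)*O(-6))) = (2743623/2742796 + I*√1770/2742796)/(((-27 + 48)*(-2*√2*√(-6)))) = (2743623/2742796 + I*√1770/2742796)/((21*(-2*√2*I*√6))) = (2743623/2742796 + I*√1770/2742796)/((21*(-4*I*√3))) = (2743623/2742796 + I*√1770/2742796)/((-84*I*√3)) = (2743623/2742796 + I*√1770/2742796)*(I*√3/252) = I*√3*(2743623/2742796 + I*√1770/2742796)/252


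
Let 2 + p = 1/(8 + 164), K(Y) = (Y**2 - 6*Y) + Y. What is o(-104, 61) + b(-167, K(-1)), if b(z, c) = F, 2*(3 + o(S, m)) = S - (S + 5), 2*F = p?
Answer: -2235/344 ≈ -6.4971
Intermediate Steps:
K(Y) = Y**2 - 5*Y
p = -343/172 (p = -2 + 1/(8 + 164) = -2 + 1/172 = -343/172 ≈ -1.9942)
F = -343/344 (F = (1/2)*(-343/172) = -343/344 ≈ -0.99709)
o(S, m) = -11/2 (o(S, m) = -3 + (S - (S + 5))/2 = -3 + (S - (5 + S))/2 = -3 + (S + (-5 - S))/2 = -3 + (1/2)*(-5) = -3 - 5/2 = -11/2)
b(z, c) = -343/344
o(-104, 61) + b(-167, K(-1)) = -11/2 - 343/344 = -2235/344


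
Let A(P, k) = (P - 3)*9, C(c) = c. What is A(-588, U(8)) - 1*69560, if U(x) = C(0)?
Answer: -74879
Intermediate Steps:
U(x) = 0
A(P, k) = -27 + 9*P (A(P, k) = (-3 + P)*9 = -27 + 9*P)
A(-588, U(8)) - 1*69560 = (-27 + 9*(-588)) - 1*69560 = (-27 - 5292) - 69560 = -5319 - 69560 = -74879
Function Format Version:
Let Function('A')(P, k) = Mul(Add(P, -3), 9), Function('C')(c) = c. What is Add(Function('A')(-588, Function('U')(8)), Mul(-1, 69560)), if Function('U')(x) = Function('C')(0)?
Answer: -74879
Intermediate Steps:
Function('U')(x) = 0
Function('A')(P, k) = Add(-27, Mul(9, P)) (Function('A')(P, k) = Mul(Add(-3, P), 9) = Add(-27, Mul(9, P)))
Add(Function('A')(-588, Function('U')(8)), Mul(-1, 69560)) = Add(Add(-27, Mul(9, -588)), Mul(-1, 69560)) = Add(Add(-27, -5292), -69560) = Add(-5319, -69560) = -74879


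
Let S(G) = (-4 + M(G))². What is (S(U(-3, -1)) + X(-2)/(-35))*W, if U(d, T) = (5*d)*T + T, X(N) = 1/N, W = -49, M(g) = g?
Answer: -49007/10 ≈ -4900.7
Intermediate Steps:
U(d, T) = T + 5*T*d (U(d, T) = 5*T*d + T = T + 5*T*d)
S(G) = (-4 + G)²
(S(U(-3, -1)) + X(-2)/(-35))*W = ((-4 - (1 + 5*(-3)))² + 1/(-2*(-35)))*(-49) = ((-4 - (1 - 15))² - ½*(-1/35))*(-49) = ((-4 - 1*(-14))² + 1/70)*(-49) = ((-4 + 14)² + 1/70)*(-49) = (10² + 1/70)*(-49) = (100 + 1/70)*(-49) = (7001/70)*(-49) = -49007/10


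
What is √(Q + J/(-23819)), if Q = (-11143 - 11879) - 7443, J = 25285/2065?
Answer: 8*I*√46064712815435426/9837247 ≈ 174.54*I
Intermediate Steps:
J = 5057/413 (J = 25285*(1/2065) = 5057/413 ≈ 12.245)
Q = -30465 (Q = -23022 - 7443 = -30465)
√(Q + J/(-23819)) = √(-30465 + (5057/413)/(-23819)) = √(-30465 + (5057/413)*(-1/23819)) = √(-30465 - 5057/9837247) = √(-299691734912/9837247) = 8*I*√46064712815435426/9837247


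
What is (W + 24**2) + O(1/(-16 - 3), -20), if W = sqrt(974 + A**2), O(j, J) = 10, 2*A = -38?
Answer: 586 + sqrt(1335) ≈ 622.54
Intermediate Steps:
A = -19 (A = (1/2)*(-38) = -19)
W = sqrt(1335) (W = sqrt(974 + (-19)**2) = sqrt(974 + 361) = sqrt(1335) ≈ 36.538)
(W + 24**2) + O(1/(-16 - 3), -20) = (sqrt(1335) + 24**2) + 10 = (sqrt(1335) + 576) + 10 = (576 + sqrt(1335)) + 10 = 586 + sqrt(1335)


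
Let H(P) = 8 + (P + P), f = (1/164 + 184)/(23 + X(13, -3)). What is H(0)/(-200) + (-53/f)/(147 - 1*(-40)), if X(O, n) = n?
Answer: -9989099/141077475 ≈ -0.070806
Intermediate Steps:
f = 30177/3280 (f = (1/164 + 184)/(23 - 3) = (1/164 + 184)/20 = (30177/164)*(1/20) = 30177/3280 ≈ 9.2003)
H(P) = 8 + 2*P
H(0)/(-200) + (-53/f)/(147 - 1*(-40)) = (8 + 2*0)/(-200) + (-53/30177/3280)/(147 - 1*(-40)) = (8 + 0)*(-1/200) + (-53*3280/30177)/(147 + 40) = 8*(-1/200) - 173840/30177/187 = -1/25 - 173840/30177*1/187 = -1/25 - 173840/5643099 = -9989099/141077475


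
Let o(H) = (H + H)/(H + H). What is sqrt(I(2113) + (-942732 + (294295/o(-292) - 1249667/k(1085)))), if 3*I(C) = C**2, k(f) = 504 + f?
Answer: sqrt(19066425750687)/4767 ≈ 915.99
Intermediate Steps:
o(H) = 1 (o(H) = (2*H)/((2*H)) = (2*H)*(1/(2*H)) = 1)
I(C) = C**2/3
sqrt(I(2113) + (-942732 + (294295/o(-292) - 1249667/k(1085)))) = sqrt((1/3)*2113**2 + (-942732 + (294295/1 - 1249667/(504 + 1085)))) = sqrt((1/3)*4464769 + (-942732 + (294295*1 - 1249667/1589))) = sqrt(4464769/3 + (-942732 + (294295 - 1249667*1/1589))) = sqrt(4464769/3 + (-942732 + (294295 - 1249667/1589))) = sqrt(4464769/3 + (-942732 + 466385088/1589)) = sqrt(4464769/3 - 1031616060/1589) = sqrt(3999669761/4767) = sqrt(19066425750687)/4767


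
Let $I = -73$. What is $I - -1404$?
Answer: $1331$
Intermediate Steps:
$I - -1404 = -73 - -1404 = -73 + 1404 = 1331$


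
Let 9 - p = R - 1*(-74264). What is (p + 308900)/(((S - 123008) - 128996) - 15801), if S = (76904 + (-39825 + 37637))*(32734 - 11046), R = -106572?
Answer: 113739/540057601 ≈ 0.00021061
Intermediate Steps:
p = 32317 (p = 9 - (-106572 - 1*(-74264)) = 9 - (-106572 + 74264) = 9 - 1*(-32308) = 9 + 32308 = 32317)
S = 1620440608 (S = (76904 - 2188)*21688 = 74716*21688 = 1620440608)
(p + 308900)/(((S - 123008) - 128996) - 15801) = (32317 + 308900)/(((1620440608 - 123008) - 128996) - 15801) = 341217/((1620317600 - 128996) - 15801) = 341217/(1620188604 - 15801) = 341217/1620172803 = 341217*(1/1620172803) = 113739/540057601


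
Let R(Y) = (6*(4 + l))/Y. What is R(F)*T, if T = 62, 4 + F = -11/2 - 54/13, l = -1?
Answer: -29016/355 ≈ -81.735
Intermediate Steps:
F = -355/26 (F = -4 + (-11/2 - 54/13) = -4 - 251/26 = -355/26 ≈ -13.654)
R(Y) = 18/Y (R(Y) = (6*(4 - 1))/Y = (6*3)/Y = 18/Y)
R(F)*T = (18/(-355/26))*62 = (18*(-26/355))*62 = -468/355*62 = -29016/355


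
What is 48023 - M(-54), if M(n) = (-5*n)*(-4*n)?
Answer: -10297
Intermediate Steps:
M(n) = 20*n²
48023 - M(-54) = 48023 - 20*(-54)² = 48023 - 20*2916 = 48023 - 1*58320 = 48023 - 58320 = -10297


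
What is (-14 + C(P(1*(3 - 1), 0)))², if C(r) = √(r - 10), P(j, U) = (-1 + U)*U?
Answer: (14 - I*√10)² ≈ 186.0 - 88.544*I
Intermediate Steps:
P(j, U) = U*(-1 + U)
C(r) = √(-10 + r)
(-14 + C(P(1*(3 - 1), 0)))² = (-14 + √(-10 + 0*(-1 + 0)))² = (-14 + √(-10 + 0*(-1)))² = (-14 + √(-10 + 0))² = (-14 + √(-10))² = (-14 + I*√10)²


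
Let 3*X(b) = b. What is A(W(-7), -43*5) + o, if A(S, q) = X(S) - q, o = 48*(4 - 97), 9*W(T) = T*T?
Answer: -114674/27 ≈ -4247.2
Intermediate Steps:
X(b) = b/3
W(T) = T²/9 (W(T) = (T*T)/9 = T²/9)
o = -4464 (o = 48*(-93) = -4464)
A(S, q) = -q + S/3 (A(S, q) = S/3 - q = -q + S/3)
A(W(-7), -43*5) + o = (-(-43)*5 + ((⅑)*(-7)²)/3) - 4464 = (-1*(-215) + ((⅑)*49)/3) - 4464 = (215 + (⅓)*(49/9)) - 4464 = (215 + 49/27) - 4464 = 5854/27 - 4464 = -114674/27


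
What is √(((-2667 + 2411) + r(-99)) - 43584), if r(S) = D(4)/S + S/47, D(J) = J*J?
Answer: I*√105467003741/1551 ≈ 209.39*I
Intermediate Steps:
D(J) = J²
r(S) = 16/S + S/47 (r(S) = 4²/S + S/47 = 16/S + S*(1/47) = 16/S + S/47)
√(((-2667 + 2411) + r(-99)) - 43584) = √(((-2667 + 2411) + (16/(-99) + (1/47)*(-99))) - 43584) = √((-256 + (16*(-1/99) - 99/47)) - 43584) = √((-256 + (-16/99 - 99/47)) - 43584) = √((-256 - 10553/4653) - 43584) = √(-1201721/4653 - 43584) = √(-203998073/4653) = I*√105467003741/1551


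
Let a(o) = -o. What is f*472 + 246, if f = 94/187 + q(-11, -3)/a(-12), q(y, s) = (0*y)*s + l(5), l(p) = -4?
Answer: 182846/561 ≈ 325.93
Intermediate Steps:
q(y, s) = -4 (q(y, s) = (0*y)*s - 4 = 0*s - 4 = 0 - 4 = -4)
f = 95/561 (f = 94/187 - 4/((-1*(-12))) = 94*(1/187) - 4/12 = 94/187 - 4*1/12 = 94/187 - ⅓ = 95/561 ≈ 0.16934)
f*472 + 246 = (95/561)*472 + 246 = 44840/561 + 246 = 182846/561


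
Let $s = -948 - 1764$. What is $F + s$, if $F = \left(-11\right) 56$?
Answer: $-3328$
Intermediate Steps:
$s = -2712$
$F = -616$
$F + s = -616 - 2712 = -3328$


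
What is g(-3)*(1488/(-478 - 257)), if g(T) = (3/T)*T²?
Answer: 4464/245 ≈ 18.220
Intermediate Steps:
g(T) = 3*T
g(-3)*(1488/(-478 - 257)) = (3*(-3))*(1488/(-478 - 257)) = -13392/(-735) = -13392*(-1)/735 = -9*(-496/245) = 4464/245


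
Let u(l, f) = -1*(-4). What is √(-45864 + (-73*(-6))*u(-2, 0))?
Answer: 4*I*√2757 ≈ 210.03*I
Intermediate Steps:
u(l, f) = 4
√(-45864 + (-73*(-6))*u(-2, 0)) = √(-45864 - 73*(-6)*4) = √(-45864 + 438*4) = √(-45864 + 1752) = √(-44112) = 4*I*√2757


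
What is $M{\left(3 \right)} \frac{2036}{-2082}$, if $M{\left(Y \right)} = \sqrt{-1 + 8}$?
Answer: $- \frac{1018 \sqrt{7}}{1041} \approx -2.5873$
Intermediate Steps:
$M{\left(Y \right)} = \sqrt{7}$
$M{\left(3 \right)} \frac{2036}{-2082} = \sqrt{7} \frac{2036}{-2082} = \sqrt{7} \cdot 2036 \left(- \frac{1}{2082}\right) = \sqrt{7} \left(- \frac{1018}{1041}\right) = - \frac{1018 \sqrt{7}}{1041}$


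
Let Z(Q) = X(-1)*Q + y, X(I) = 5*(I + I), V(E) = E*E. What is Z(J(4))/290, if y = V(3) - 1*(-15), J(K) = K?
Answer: -8/145 ≈ -0.055172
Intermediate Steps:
V(E) = E²
X(I) = 10*I (X(I) = 5*(2*I) = 10*I)
y = 24 (y = 3² - 1*(-15) = 9 + 15 = 24)
Z(Q) = 24 - 10*Q (Z(Q) = (10*(-1))*Q + 24 = -10*Q + 24 = 24 - 10*Q)
Z(J(4))/290 = (24 - 10*4)/290 = (24 - 40)*(1/290) = -16*1/290 = -8/145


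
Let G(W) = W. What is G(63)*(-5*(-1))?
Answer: 315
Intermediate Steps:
G(63)*(-5*(-1)) = 63*(-5*(-1)) = 63*5 = 315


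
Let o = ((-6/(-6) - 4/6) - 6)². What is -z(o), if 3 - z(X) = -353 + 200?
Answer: -156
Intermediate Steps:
o = 289/9 (o = ((-6*(-⅙) - 4*⅙) - 6)² = ((1 - ⅔) - 6)² = (⅓ - 6)² = (-17/3)² = 289/9 ≈ 32.111)
z(X) = 156 (z(X) = 3 - (-353 + 200) = 3 - 1*(-153) = 3 + 153 = 156)
-z(o) = -1*156 = -156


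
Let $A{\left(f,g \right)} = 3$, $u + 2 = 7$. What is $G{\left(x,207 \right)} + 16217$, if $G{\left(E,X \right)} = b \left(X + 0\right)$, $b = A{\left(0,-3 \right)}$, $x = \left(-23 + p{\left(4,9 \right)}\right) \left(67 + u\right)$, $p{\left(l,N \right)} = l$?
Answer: $16838$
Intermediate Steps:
$u = 5$ ($u = -2 + 7 = 5$)
$x = -1368$ ($x = \left(-23 + 4\right) \left(67 + 5\right) = \left(-19\right) 72 = -1368$)
$b = 3$
$G{\left(E,X \right)} = 3 X$ ($G{\left(E,X \right)} = 3 \left(X + 0\right) = 3 X$)
$G{\left(x,207 \right)} + 16217 = 3 \cdot 207 + 16217 = 621 + 16217 = 16838$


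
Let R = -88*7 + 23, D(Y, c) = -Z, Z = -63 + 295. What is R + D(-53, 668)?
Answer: -825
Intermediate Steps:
Z = 232
D(Y, c) = -232 (D(Y, c) = -1*232 = -232)
R = -593 (R = -616 + 23 = -593)
R + D(-53, 668) = -593 - 232 = -825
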